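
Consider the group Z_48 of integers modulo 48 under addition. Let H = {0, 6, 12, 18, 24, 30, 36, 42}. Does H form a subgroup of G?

|H| = 8 divides |G| = 48, consistent with Lagrange.
H contains the identity, every element's inverse is in H, and H is closed under +: it is a subgroup.
In fact H = ⟨6⟩.

Yes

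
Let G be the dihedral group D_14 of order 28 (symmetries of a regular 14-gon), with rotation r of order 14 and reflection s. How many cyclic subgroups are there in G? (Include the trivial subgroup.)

Group the elements of G by the cyclic subgroup they generate; each cyclic subgroup of order d accounts for φ(d) elements.
Cyclic subgroups by order — order 1: 1; order 2: 15; order 7: 1; order 14: 1.
Total: 18.

18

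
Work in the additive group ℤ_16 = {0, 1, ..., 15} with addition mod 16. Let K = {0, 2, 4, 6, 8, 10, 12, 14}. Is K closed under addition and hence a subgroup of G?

|K| = 8 divides |G| = 16, consistent with Lagrange.
K contains the identity, every element's inverse is in K, and K is closed under +: it is a subgroup.
In fact K = ⟨2⟩.

Yes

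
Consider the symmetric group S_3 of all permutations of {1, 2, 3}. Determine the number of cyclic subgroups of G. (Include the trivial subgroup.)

A cyclic subgroup of order d is generated by each of its φ(d) elements of order d, so the cyclic subgroups of order d number (#elements of order d)/φ(d).
Cyclic subgroups by order — order 1: 1; order 2: 3; order 3: 1.
Total: 5.

5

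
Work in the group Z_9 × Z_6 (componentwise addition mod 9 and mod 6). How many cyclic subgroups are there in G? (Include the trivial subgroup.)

16

Each element a generates a cyclic subgroup ⟨a⟩; distinct elements may generate the same one (a cyclic group of order d has φ(d) generators).
Cyclic subgroups by order — order 1: 1; order 2: 1; order 3: 4; order 6: 4; order 9: 3; order 18: 3.
Total: 16.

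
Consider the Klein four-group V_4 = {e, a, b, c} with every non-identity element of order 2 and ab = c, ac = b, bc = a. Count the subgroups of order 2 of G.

3

|G| = 4 and 2 | 4, so subgroups of order 2 are possible by Lagrange.
The subgroups of order 2 are: {e, a}; {e, b}; {e, c}.
So G has 3 subgroups of order 2.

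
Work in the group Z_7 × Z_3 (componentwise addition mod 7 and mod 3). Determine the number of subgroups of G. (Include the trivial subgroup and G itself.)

4

|G| = 21, so by Lagrange every subgroup order divides 21. Divisors: 1, 3, 7, 21.
Subgroups by order — order 1: 1; order 3: 1; order 7: 1; order 21: 1.
Total: 1 + 1 + 1 + 1 = 4.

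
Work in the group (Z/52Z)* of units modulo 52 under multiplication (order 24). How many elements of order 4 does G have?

4

The elements of order 4 are: 5, 21, 31, 47.
That's 4.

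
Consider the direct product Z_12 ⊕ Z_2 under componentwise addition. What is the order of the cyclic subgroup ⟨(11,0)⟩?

12

The order of (11,0) in Z_12 × Z_2 is lcm(ord(11) in Z_12, ord(0) in Z_2).
ord(11) = 12 and ord(0) = 1, so |⟨(11,0)⟩| = lcm(12, 1) = 12.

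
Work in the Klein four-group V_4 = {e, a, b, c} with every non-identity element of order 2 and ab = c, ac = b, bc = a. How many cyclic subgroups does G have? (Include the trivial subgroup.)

Each element a generates a cyclic subgroup ⟨a⟩; distinct elements may generate the same one (a cyclic group of order d has φ(d) generators).
Cyclic subgroups by order — order 1: 1; order 2: 3.
Total: 4.

4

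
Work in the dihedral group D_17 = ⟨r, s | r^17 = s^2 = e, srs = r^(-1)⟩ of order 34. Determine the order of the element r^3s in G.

2

Computing powers of r^3s: the smallest k with (r^3s)^k = e is k = 2.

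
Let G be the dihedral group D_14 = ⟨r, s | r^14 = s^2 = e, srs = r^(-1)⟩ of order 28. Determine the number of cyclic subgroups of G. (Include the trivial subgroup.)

A cyclic subgroup of order d is generated by each of its φ(d) elements of order d, so the cyclic subgroups of order d number (#elements of order d)/φ(d).
Cyclic subgroups by order — order 1: 1; order 2: 15; order 7: 1; order 14: 1.
Total: 18.

18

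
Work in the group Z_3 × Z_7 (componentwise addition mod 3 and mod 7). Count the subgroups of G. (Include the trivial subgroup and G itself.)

|G| = 21, so by Lagrange every subgroup order divides 21. Divisors: 1, 3, 7, 21.
Subgroups by order — order 1: 1; order 3: 1; order 7: 1; order 21: 1.
Total: 1 + 1 + 1 + 1 = 4.

4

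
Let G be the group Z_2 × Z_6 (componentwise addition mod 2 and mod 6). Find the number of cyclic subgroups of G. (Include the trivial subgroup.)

8

Each element a generates a cyclic subgroup ⟨a⟩; distinct elements may generate the same one (a cyclic group of order d has φ(d) generators).
Cyclic subgroups by order — order 1: 1; order 2: 3; order 3: 1; order 6: 3.
Total: 8.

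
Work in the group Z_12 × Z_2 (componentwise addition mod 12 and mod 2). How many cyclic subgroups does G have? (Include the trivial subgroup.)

12

Group the elements of G by the cyclic subgroup they generate; each cyclic subgroup of order d accounts for φ(d) elements.
Cyclic subgroups by order — order 1: 1; order 2: 3; order 3: 1; order 4: 2; order 6: 3; order 12: 2.
Total: 12.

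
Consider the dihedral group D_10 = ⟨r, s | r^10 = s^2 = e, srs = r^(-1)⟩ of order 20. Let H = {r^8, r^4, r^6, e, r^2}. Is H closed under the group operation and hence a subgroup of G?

Yes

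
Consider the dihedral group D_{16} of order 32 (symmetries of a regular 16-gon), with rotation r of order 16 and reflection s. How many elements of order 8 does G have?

4

The elements of order 8 are: r^2, r^6, r^10, r^14.
That's 4.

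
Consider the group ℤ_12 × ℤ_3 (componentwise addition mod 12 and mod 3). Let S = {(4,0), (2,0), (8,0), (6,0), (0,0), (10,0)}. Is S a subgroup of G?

|S| = 6 divides |G| = 36, consistent with Lagrange.
S contains the identity, every element's inverse is in S, and S is closed under +: it is a subgroup.
In fact S = ⟨(10,0)⟩.

Yes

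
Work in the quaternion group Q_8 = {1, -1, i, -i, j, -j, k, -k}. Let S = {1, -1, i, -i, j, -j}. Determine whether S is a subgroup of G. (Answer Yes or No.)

No

|S| = 6 does not divide |G| = 8, so by Lagrange S is not a subgroup.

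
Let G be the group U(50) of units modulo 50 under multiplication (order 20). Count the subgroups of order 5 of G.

1

|G| = 20 and 5 | 20, so subgroups of order 5 are possible by Lagrange.
The subgroups of order 5 are: {1, 11, 21, 31, 41}.
So G has 1 subgroup of order 5.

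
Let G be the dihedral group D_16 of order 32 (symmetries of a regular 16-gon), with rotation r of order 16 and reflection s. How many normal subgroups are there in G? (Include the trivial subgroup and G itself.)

8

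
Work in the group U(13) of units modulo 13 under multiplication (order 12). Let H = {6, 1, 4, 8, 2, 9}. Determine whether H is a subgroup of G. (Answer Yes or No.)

No

2 ∈ H but its inverse 7 ∉ H, so H is not a subgroup.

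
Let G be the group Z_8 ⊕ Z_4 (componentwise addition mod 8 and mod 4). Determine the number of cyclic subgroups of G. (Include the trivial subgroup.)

14

A cyclic subgroup of order d is generated by each of its φ(d) elements of order d, so the cyclic subgroups of order d number (#elements of order d)/φ(d).
Cyclic subgroups by order — order 1: 1; order 2: 3; order 4: 6; order 8: 4.
Total: 14.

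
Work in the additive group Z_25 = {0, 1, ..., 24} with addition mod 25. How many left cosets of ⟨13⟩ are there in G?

1

|⟨13⟩| = 25 and |G| = 25.
By Lagrange, [G : H] = |G|/|H| = 25/25 = 1.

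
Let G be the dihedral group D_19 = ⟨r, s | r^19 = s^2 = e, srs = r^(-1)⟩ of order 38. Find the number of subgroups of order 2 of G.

19

|G| = 38 and 2 | 38, so subgroups of order 2 are possible by Lagrange.
The subgroups of order 2 are: {e, r^10s}; {e, r^11s}; {e, r^12s}; {e, r^13s}; … (19 in all).
So G has 19 subgroups of order 2.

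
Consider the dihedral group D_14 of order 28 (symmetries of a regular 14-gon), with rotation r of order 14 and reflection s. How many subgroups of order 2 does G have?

|G| = 28 and 2 | 28, so subgroups of order 2 are possible by Lagrange.
The subgroups of order 2 are: {e, r^10s}; {e, r^11s}; {e, r^12s}; {e, r^13s}; … (15 in all).
So G has 15 subgroups of order 2.

15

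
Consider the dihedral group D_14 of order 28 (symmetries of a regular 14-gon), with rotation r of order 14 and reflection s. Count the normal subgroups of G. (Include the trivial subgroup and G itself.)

7

G has 28 subgroups. Checking conjugation-invariance by order — order 1: 1/1 normal; order 2: 1/15 normal; order 4: 0/7 normal; order 7: 1/1 normal; order 14: 3/3 normal; order 28: 1/1 normal.
Total normal subgroups: 7.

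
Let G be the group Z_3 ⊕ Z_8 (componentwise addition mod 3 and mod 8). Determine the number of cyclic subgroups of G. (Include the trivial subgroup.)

A cyclic subgroup of order d is generated by each of its φ(d) elements of order d, so the cyclic subgroups of order d number (#elements of order d)/φ(d).
Cyclic subgroups by order — order 1: 1; order 2: 1; order 3: 1; order 4: 1; order 6: 1; order 8: 1; order 12: 1; order 24: 1.
Total: 8.

8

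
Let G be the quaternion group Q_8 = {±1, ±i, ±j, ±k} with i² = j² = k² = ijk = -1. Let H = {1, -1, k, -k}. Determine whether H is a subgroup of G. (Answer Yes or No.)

Yes

|H| = 4 divides |G| = 8, consistent with Lagrange.
H contains the identity, every element's inverse is in H, and H is closed under ·: it is a subgroup.
In fact H = ⟨-k⟩.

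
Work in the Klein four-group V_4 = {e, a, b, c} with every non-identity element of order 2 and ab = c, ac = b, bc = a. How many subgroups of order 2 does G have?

3

|G| = 4 and 2 | 4, so subgroups of order 2 are possible by Lagrange.
The subgroups of order 2 are: {e, a}; {e, b}; {e, c}.
So G has 3 subgroups of order 2.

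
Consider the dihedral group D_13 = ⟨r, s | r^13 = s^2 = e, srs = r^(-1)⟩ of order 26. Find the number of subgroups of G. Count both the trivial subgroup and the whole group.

16

|G| = 26, so by Lagrange every subgroup order divides 26. Divisors: 1, 2, 13, 26.
Subgroups by order — order 1: 1; order 2: 13; order 13: 1; order 26: 1.
Total: 1 + 13 + 1 + 1 = 16.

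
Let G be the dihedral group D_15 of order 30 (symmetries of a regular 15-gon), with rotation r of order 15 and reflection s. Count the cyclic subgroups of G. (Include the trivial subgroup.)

19

Group the elements of G by the cyclic subgroup they generate; each cyclic subgroup of order d accounts for φ(d) elements.
Cyclic subgroups by order — order 1: 1; order 2: 15; order 3: 1; order 5: 1; order 15: 1.
Total: 19.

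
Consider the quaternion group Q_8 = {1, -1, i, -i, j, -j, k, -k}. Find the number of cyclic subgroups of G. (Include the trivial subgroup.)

5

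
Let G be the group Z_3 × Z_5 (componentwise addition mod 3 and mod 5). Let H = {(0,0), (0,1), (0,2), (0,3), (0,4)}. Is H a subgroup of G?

|H| = 5 divides |G| = 15, consistent with Lagrange.
H contains the identity, every element's inverse is in H, and H is closed under +: it is a subgroup.
In fact H = ⟨(0,1)⟩.

Yes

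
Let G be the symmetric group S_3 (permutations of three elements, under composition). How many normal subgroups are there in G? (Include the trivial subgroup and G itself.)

3

G has 6 subgroups. Checking conjugation-invariance by order — order 1: 1/1 normal; order 2: 0/3 normal; order 3: 1/1 normal; order 6: 1/1 normal.
Total normal subgroups: 3.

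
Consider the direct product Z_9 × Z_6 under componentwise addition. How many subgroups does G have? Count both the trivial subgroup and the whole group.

20

|G| = 54, so by Lagrange every subgroup order divides 54. Divisors: 1, 2, 3, 6, 9, 18, 27, 54.
Subgroups by order — order 1: 1; order 2: 1; order 3: 4; order 6: 4; order 9: 4; order 18: 4; order 27: 1; order 54: 1.
Total: 1 + 1 + 4 + 4 + 4 + 4 + 1 + 1 = 20.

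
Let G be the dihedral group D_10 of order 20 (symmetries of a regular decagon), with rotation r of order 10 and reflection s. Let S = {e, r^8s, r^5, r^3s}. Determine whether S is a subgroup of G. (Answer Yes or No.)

|S| = 4 divides |G| = 20, consistent with Lagrange.
S contains the identity, every element's inverse is in S, and S is closed under ·: it is a subgroup.

Yes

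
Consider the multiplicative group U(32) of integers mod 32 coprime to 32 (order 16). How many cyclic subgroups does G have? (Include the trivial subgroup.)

Group the elements of G by the cyclic subgroup they generate; each cyclic subgroup of order d accounts for φ(d) elements.
Cyclic subgroups by order — order 1: 1; order 2: 3; order 4: 2; order 8: 2.
Total: 8.

8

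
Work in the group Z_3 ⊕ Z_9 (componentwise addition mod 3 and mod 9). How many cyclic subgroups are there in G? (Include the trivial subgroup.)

8

Group the elements of G by the cyclic subgroup they generate; each cyclic subgroup of order d accounts for φ(d) elements.
Cyclic subgroups by order — order 1: 1; order 3: 4; order 9: 3.
Total: 8.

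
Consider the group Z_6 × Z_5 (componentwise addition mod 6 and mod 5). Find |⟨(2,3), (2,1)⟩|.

|⟨(2,3)⟩| = 15 and |⟨(2,1)⟩| = 15, so |H| is a multiple of lcm(15, 15) = 15 and divides |G| = 30.
Closing under the operation: H = {(0,0), (0,1), (0,2), (0,3), (0,4), (2,0), (2,1), (2,2), (2,3), (2,4), (4,0), (4,1), (4,2), (4,3), (4,4)}, so |H| = 15.

15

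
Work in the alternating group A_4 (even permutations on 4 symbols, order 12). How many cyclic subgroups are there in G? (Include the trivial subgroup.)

8

A cyclic subgroup of order d is generated by each of its φ(d) elements of order d, so the cyclic subgroups of order d number (#elements of order d)/φ(d).
Cyclic subgroups by order — order 1: 1; order 2: 3; order 3: 4.
Total: 8.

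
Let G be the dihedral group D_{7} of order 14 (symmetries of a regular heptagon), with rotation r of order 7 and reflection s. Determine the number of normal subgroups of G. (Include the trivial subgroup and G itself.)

3

G has 10 subgroups. Checking conjugation-invariance by order — order 1: 1/1 normal; order 2: 0/7 normal; order 7: 1/1 normal; order 14: 1/1 normal.
Total normal subgroups: 3.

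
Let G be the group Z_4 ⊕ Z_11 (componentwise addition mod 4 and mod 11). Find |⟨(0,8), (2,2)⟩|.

22

|⟨(0,8)⟩| = 11 and |⟨(2,2)⟩| = 22, so |H| is a multiple of lcm(11, 22) = 22 and divides |G| = 44.
Closing under the operation: H = {(0,0), (0,1), (0,2), (0,3), (0,4), (0,5), (0,6), (0,7), (0,8), (0,9), (0,10), (2,0), (2,1), (2,2), (2,3), (2,4), (2,5), (2,6), (2,7), (2,8), (2,9), (2,10)}, so |H| = 22.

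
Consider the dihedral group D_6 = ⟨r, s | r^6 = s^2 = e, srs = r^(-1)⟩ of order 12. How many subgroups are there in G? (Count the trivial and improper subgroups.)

|G| = 12, so by Lagrange every subgroup order divides 12. Divisors: 1, 2, 3, 4, 6, 12.
Subgroups by order — order 1: 1; order 2: 7; order 3: 1; order 4: 3; order 6: 3; order 12: 1.
Total: 1 + 7 + 1 + 3 + 3 + 1 = 16.

16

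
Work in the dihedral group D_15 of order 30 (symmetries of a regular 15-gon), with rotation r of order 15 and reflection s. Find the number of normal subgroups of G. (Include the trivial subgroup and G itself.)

G has 28 subgroups. Checking conjugation-invariance by order — order 1: 1/1 normal; order 2: 0/15 normal; order 3: 1/1 normal; order 5: 1/1 normal; order 6: 0/5 normal; order 10: 0/3 normal; order 15: 1/1 normal; order 30: 1/1 normal.
Total normal subgroups: 5.

5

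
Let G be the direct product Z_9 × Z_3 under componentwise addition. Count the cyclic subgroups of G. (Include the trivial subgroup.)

A cyclic subgroup of order d is generated by each of its φ(d) elements of order d, so the cyclic subgroups of order d number (#elements of order d)/φ(d).
Cyclic subgroups by order — order 1: 1; order 3: 4; order 9: 3.
Total: 8.

8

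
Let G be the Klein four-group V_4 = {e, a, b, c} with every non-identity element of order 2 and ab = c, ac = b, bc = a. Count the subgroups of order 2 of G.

3

|G| = 4 and 2 | 4, so subgroups of order 2 are possible by Lagrange.
The subgroups of order 2 are: {e, a}; {e, b}; {e, c}.
So G has 3 subgroups of order 2.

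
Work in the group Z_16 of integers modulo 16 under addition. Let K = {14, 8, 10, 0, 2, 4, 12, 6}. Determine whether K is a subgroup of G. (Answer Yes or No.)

|K| = 8 divides |G| = 16, consistent with Lagrange.
K contains the identity, every element's inverse is in K, and K is closed under +: it is a subgroup.
In fact K = ⟨2⟩.

Yes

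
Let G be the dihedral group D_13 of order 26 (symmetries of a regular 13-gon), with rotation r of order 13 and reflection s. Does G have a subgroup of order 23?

23 does not divide |G| = 26, so by Lagrange no subgroup of order 23 exists.

No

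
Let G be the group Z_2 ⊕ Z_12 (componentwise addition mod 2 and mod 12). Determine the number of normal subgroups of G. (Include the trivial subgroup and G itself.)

G is abelian, so every subgroup is normal.
G has 16 subgroups in total, hence 16 normal subgroups.

16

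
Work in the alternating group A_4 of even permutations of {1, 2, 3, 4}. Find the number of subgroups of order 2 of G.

|G| = 12 and 2 | 12, so subgroups of order 2 are possible by Lagrange.
The subgroups of order 2 are: {e, (1 2)(3 4)}; {e, (1 3)(2 4)}; {e, (1 4)(2 3)}.
So G has 3 subgroups of order 2.

3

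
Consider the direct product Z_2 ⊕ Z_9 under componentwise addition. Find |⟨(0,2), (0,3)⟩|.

|⟨(0,2)⟩| = 9 and |⟨(0,3)⟩| = 3, so |H| is a multiple of lcm(9, 3) = 9 and divides |G| = 18.
Closing under the operation: H = {(0,0), (0,1), (0,2), (0,3), (0,4), (0,5), (0,6), (0,7), (0,8)}, so |H| = 9.

9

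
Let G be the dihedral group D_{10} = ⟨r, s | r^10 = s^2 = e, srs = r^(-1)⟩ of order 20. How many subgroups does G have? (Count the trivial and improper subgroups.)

22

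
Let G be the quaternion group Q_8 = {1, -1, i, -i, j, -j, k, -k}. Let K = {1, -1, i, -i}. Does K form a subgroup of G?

|K| = 4 divides |G| = 8, consistent with Lagrange.
K contains the identity, every element's inverse is in K, and K is closed under ·: it is a subgroup.
In fact K = ⟨-i⟩.

Yes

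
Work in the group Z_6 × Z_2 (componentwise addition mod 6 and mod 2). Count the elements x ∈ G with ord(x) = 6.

An element (a,b) has order lcm(ord(a), ord(b)); count pairs with lcm equal to 6.
Enumerating gives 6 such elements.

6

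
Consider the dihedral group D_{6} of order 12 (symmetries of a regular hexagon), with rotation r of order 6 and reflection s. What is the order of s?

2

Computing powers of s: the smallest k with (s)^k = e is k = 2.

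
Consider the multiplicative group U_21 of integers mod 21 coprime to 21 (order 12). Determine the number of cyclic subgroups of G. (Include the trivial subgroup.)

A cyclic subgroup of order d is generated by each of its φ(d) elements of order d, so the cyclic subgroups of order d number (#elements of order d)/φ(d).
Cyclic subgroups by order — order 1: 1; order 2: 3; order 3: 1; order 6: 3.
Total: 8.

8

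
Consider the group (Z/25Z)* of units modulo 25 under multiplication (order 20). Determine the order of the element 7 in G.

4

Compute successive powers of 7 mod 25: 7, 24, 18, 1; 7^4 ≡ 1 (mod 25).
So |⟨7⟩| = 4.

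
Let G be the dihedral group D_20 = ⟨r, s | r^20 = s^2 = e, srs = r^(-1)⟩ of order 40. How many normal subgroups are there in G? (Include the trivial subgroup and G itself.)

G has 48 subgroups. Checking conjugation-invariance by order — order 1: 1/1 normal; order 2: 1/21 normal; order 4: 1/11 normal; order 5: 1/1 normal; order 8: 0/5 normal; order 10: 1/5 normal; order 20: 3/3 normal; order 40: 1/1 normal.
Total normal subgroups: 9.

9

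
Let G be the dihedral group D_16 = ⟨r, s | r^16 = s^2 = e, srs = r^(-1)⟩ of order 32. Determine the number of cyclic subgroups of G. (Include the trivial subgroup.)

Group the elements of G by the cyclic subgroup they generate; each cyclic subgroup of order d accounts for φ(d) elements.
Cyclic subgroups by order — order 1: 1; order 2: 17; order 4: 1; order 8: 1; order 16: 1.
Total: 21.

21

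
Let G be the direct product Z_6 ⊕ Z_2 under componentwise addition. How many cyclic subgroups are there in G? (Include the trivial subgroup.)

8

Each element a generates a cyclic subgroup ⟨a⟩; distinct elements may generate the same one (a cyclic group of order d has φ(d) generators).
Cyclic subgroups by order — order 1: 1; order 2: 3; order 3: 1; order 6: 3.
Total: 8.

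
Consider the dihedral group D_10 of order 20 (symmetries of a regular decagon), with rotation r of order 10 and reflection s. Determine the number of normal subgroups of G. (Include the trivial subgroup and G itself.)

7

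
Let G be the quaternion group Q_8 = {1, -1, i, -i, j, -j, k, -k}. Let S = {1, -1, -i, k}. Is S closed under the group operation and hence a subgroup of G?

-i ∈ S but its inverse i ∉ S, so S is not a subgroup.

No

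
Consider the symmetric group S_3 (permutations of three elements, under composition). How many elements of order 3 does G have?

The elements of order 3 are: (1 2 3), (1 3 2).
That's 2.

2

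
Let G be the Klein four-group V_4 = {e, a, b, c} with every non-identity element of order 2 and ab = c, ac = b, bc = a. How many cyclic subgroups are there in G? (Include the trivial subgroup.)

4

Group the elements of G by the cyclic subgroup they generate; each cyclic subgroup of order d accounts for φ(d) elements.
Cyclic subgroups by order — order 1: 1; order 2: 3.
Total: 4.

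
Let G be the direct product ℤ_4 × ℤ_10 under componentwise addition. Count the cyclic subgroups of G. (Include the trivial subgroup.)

12

Each element a generates a cyclic subgroup ⟨a⟩; distinct elements may generate the same one (a cyclic group of order d has φ(d) generators).
Cyclic subgroups by order — order 1: 1; order 2: 3; order 4: 2; order 5: 1; order 10: 3; order 20: 2.
Total: 12.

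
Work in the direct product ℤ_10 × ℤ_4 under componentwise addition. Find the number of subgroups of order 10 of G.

|G| = 40 and 10 | 40, so subgroups of order 10 are possible by Lagrange.
The subgroups of order 10 are: {(0,0), (0,2), (2,0), (2,2), (4,0), (4,2), (6,0), (6,2), (8,0), (8,2)}; {(0,0), (1,0), (2,0), (3,0), (4,0), (5,0), (6,0), (7,0), (8,0), (9,0)}; {(0,0), (1,2), (2,0), (3,2), (4,0), (5,2), (6,0), (7,2), (8,0), (9,2)}.
So G has 3 subgroups of order 10.

3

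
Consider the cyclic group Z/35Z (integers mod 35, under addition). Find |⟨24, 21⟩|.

|⟨24⟩| = 35 and |⟨21⟩| = 5, so |H| is a multiple of lcm(35, 5) = 35 and divides |G| = 35.
Closing {24, 21} under the group operation gives all of G, so |H| = 35.

35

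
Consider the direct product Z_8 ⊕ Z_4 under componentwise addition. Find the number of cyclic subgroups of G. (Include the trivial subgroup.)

14

A cyclic subgroup of order d is generated by each of its φ(d) elements of order d, so the cyclic subgroups of order d number (#elements of order d)/φ(d).
Cyclic subgroups by order — order 1: 1; order 2: 3; order 4: 6; order 8: 4.
Total: 14.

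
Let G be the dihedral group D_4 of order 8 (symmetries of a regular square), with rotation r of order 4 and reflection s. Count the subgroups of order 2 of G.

|G| = 8 and 2 | 8, so subgroups of order 2 are possible by Lagrange.
The subgroups of order 2 are: {e, r^2}; {e, r^2s}; {e, r^3s}; {e, rs}; … (5 in all).
So G has 5 subgroups of order 2.

5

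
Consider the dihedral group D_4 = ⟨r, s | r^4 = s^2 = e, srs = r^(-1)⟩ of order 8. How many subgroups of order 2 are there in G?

|G| = 8 and 2 | 8, so subgroups of order 2 are possible by Lagrange.
The subgroups of order 2 are: {e, r^2}; {e, r^2s}; {e, r^3s}; {e, rs}; … (5 in all).
So G has 5 subgroups of order 2.

5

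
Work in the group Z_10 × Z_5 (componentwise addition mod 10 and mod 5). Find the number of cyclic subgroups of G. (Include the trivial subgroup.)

A cyclic subgroup of order d is generated by each of its φ(d) elements of order d, so the cyclic subgroups of order d number (#elements of order d)/φ(d).
Cyclic subgroups by order — order 1: 1; order 2: 1; order 5: 6; order 10: 6.
Total: 14.

14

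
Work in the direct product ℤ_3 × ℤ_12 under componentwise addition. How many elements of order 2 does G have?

An element (a,b) has order lcm(ord(a), ord(b)); count pairs with lcm equal to 2.
Enumerating gives 1 such elements.

1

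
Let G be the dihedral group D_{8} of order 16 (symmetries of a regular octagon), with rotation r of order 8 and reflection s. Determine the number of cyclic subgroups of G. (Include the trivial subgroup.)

12

A cyclic subgroup of order d is generated by each of its φ(d) elements of order d, so the cyclic subgroups of order d number (#elements of order d)/φ(d).
Cyclic subgroups by order — order 1: 1; order 2: 9; order 4: 1; order 8: 1.
Total: 12.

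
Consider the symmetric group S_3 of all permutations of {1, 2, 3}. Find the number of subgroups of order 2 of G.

3

|G| = 6 and 2 | 6, so subgroups of order 2 are possible by Lagrange.
The subgroups of order 2 are: {e, (1 2)}; {e, (1 3)}; {e, (2 3)}.
So G has 3 subgroups of order 2.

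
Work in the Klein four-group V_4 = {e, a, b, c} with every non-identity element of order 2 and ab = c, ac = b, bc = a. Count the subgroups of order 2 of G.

3

|G| = 4 and 2 | 4, so subgroups of order 2 are possible by Lagrange.
The subgroups of order 2 are: {e, a}; {e, b}; {e, c}.
So G has 3 subgroups of order 2.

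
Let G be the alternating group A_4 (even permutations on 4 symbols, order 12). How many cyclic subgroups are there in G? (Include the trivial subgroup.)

8

Each element a generates a cyclic subgroup ⟨a⟩; distinct elements may generate the same one (a cyclic group of order d has φ(d) generators).
Cyclic subgroups by order — order 1: 1; order 2: 3; order 3: 4.
Total: 8.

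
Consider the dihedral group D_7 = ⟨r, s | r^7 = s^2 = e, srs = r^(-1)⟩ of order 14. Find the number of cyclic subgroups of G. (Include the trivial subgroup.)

9

A cyclic subgroup of order d is generated by each of its φ(d) elements of order d, so the cyclic subgroups of order d number (#elements of order d)/φ(d).
Cyclic subgroups by order — order 1: 1; order 2: 7; order 7: 1.
Total: 9.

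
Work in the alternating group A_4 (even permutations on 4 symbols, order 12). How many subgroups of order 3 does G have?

4

|G| = 12 and 3 | 12, so subgroups of order 3 are possible by Lagrange.
The subgroups of order 3 are: {e, (1 2 3), (1 3 2)}; {e, (1 2 4), (1 4 2)}; {e, (1 3 4), (1 4 3)}; {e, (2 3 4), (2 4 3)}.
So G has 4 subgroups of order 3.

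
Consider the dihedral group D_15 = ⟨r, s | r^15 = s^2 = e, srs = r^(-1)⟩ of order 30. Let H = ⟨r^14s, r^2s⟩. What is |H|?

|⟨r^14s⟩| = 2 and |⟨r^2s⟩| = 2, so |H| is a multiple of lcm(2, 2) = 2 and divides |G| = 30.
Closing under the operation: H = {e, r^3, r^6, r^9, r^12, r^2s, r^5s, r^8s, r^11s, r^14s}, so |H| = 10.

10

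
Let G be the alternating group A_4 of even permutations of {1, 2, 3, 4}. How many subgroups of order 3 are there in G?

|G| = 12 and 3 | 12, so subgroups of order 3 are possible by Lagrange.
The subgroups of order 3 are: {e, (1 2 3), (1 3 2)}; {e, (1 2 4), (1 4 2)}; {e, (1 3 4), (1 4 3)}; {e, (2 3 4), (2 4 3)}.
So G has 4 subgroups of order 3.

4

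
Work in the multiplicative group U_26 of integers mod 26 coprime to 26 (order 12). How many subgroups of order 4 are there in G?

1

|G| = 12 and 4 | 12, so subgroups of order 4 are possible by Lagrange.
The subgroups of order 4 are: {1, 5, 21, 25}.
So G has 1 subgroup of order 4.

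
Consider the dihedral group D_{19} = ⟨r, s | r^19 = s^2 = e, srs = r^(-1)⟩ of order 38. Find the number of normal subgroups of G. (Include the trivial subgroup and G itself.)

3

G has 22 subgroups. Checking conjugation-invariance by order — order 1: 1/1 normal; order 2: 0/19 normal; order 19: 1/1 normal; order 38: 1/1 normal.
Total normal subgroups: 3.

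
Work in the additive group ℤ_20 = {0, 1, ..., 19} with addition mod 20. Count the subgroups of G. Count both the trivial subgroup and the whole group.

6

A cyclic group of order 20 has exactly one subgroup for each divisor of 20.
Divisors of 20: 1, 2, 4, 5, 10, 20.
So ℤ_20 has 6 subgroups.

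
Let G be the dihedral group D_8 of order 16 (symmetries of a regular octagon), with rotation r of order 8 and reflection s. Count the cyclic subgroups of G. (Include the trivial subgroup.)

12

Each element a generates a cyclic subgroup ⟨a⟩; distinct elements may generate the same one (a cyclic group of order d has φ(d) generators).
Cyclic subgroups by order — order 1: 1; order 2: 9; order 4: 1; order 8: 1.
Total: 12.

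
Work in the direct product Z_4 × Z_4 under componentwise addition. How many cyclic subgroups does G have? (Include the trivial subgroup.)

10

Group the elements of G by the cyclic subgroup they generate; each cyclic subgroup of order d accounts for φ(d) elements.
Cyclic subgroups by order — order 1: 1; order 2: 3; order 4: 6.
Total: 10.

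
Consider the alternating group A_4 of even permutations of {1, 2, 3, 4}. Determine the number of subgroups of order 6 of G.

0

|G| = 12 and 6 | 12, so subgroups of order 6 are possible by Lagrange.
Checking all subgroups of G, none has order 6.
So G has 0 subgroups of order 6.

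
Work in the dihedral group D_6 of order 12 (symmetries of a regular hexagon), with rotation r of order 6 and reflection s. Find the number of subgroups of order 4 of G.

3

|G| = 12 and 4 | 12, so subgroups of order 4 are possible by Lagrange.
The subgroups of order 4 are: {e, r^3, r^2s, r^5s}; {e, r^3, s, r^3s}; {e, r^3, rs, r^4s}.
So G has 3 subgroups of order 4.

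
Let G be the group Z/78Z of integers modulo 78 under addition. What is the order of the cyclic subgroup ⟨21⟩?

26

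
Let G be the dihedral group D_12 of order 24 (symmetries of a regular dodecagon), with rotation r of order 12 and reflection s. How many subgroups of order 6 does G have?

|G| = 24 and 6 | 24, so subgroups of order 6 are possible by Lagrange.
The subgroups of order 6 are: {e, r^2, r^4, r^6, r^8, r^10}; {e, r^4, r^8, r^2s, r^6s, r^10s}; {e, r^4, r^8, r^3s, r^7s, r^11s}; {e, r^4, r^8, s, r^4s, r^8s}; … (5 in all).
So G has 5 subgroups of order 6.

5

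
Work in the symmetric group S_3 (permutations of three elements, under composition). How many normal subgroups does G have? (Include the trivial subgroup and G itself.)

3

G has 6 subgroups. Checking conjugation-invariance by order — order 1: 1/1 normal; order 2: 0/3 normal; order 3: 1/1 normal; order 6: 1/1 normal.
Total normal subgroups: 3.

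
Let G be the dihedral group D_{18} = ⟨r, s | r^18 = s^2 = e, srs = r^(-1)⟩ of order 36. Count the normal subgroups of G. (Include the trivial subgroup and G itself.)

G has 45 subgroups. Checking conjugation-invariance by order — order 1: 1/1 normal; order 2: 1/19 normal; order 3: 1/1 normal; order 4: 0/9 normal; order 6: 1/7 normal; order 9: 1/1 normal; order 12: 0/3 normal; order 18: 3/3 normal; order 36: 1/1 normal.
Total normal subgroups: 9.

9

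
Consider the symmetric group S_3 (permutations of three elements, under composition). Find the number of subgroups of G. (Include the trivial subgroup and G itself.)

|G| = 6, so by Lagrange every subgroup order divides 6. Divisors: 1, 2, 3, 6.
Subgroups by order — order 1: 1; order 2: 3; order 3: 1; order 6: 1.
Total: 1 + 3 + 1 + 1 = 6.

6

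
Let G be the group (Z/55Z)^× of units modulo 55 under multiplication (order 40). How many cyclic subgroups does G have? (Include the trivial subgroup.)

12

Group the elements of G by the cyclic subgroup they generate; each cyclic subgroup of order d accounts for φ(d) elements.
Cyclic subgroups by order — order 1: 1; order 2: 3; order 4: 2; order 5: 1; order 10: 3; order 20: 2.
Total: 12.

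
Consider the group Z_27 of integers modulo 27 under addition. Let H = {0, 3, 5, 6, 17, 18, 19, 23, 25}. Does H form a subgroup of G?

3 ∈ H but its inverse 24 ∉ H, so H is not a subgroup.

No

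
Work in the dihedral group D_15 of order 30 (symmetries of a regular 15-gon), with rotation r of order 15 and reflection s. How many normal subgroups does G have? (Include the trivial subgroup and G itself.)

G has 28 subgroups. Checking conjugation-invariance by order — order 1: 1/1 normal; order 2: 0/15 normal; order 3: 1/1 normal; order 5: 1/1 normal; order 6: 0/5 normal; order 10: 0/3 normal; order 15: 1/1 normal; order 30: 1/1 normal.
Total normal subgroups: 5.

5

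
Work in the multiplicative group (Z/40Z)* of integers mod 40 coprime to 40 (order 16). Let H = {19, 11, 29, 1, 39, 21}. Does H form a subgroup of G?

No

|H| = 6 does not divide |G| = 16, so by Lagrange H is not a subgroup.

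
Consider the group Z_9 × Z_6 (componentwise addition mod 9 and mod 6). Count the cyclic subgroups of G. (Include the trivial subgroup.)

16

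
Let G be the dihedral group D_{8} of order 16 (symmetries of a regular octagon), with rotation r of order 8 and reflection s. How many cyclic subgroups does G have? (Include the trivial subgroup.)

Group the elements of G by the cyclic subgroup they generate; each cyclic subgroup of order d accounts for φ(d) elements.
Cyclic subgroups by order — order 1: 1; order 2: 9; order 4: 1; order 8: 1.
Total: 12.

12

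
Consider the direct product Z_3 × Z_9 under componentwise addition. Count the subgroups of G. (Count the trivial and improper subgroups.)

|G| = 27, so by Lagrange every subgroup order divides 27. Divisors: 1, 3, 9, 27.
Subgroups by order — order 1: 1; order 3: 4; order 9: 4; order 27: 1.
Total: 1 + 4 + 4 + 1 = 10.

10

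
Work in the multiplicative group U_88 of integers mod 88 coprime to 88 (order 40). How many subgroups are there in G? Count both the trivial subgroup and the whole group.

|G| = 40, so by Lagrange every subgroup order divides 40. Divisors: 1, 2, 4, 5, 8, 10, 20, 40.
Subgroups by order — order 1: 1; order 2: 7; order 4: 7; order 5: 1; order 8: 1; order 10: 7; order 20: 7; order 40: 1.
Total: 1 + 7 + 7 + 1 + 1 + 7 + 7 + 1 = 32.

32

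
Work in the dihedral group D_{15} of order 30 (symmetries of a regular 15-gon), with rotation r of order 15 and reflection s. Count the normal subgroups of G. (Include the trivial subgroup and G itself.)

G has 28 subgroups. Checking conjugation-invariance by order — order 1: 1/1 normal; order 2: 0/15 normal; order 3: 1/1 normal; order 5: 1/1 normal; order 6: 0/5 normal; order 10: 0/3 normal; order 15: 1/1 normal; order 30: 1/1 normal.
Total normal subgroups: 5.

5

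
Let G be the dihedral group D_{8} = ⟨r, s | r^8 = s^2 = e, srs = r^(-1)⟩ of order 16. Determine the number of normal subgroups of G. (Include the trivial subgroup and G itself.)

G has 19 subgroups. Checking conjugation-invariance by order — order 1: 1/1 normal; order 2: 1/9 normal; order 4: 1/5 normal; order 8: 3/3 normal; order 16: 1/1 normal.
Total normal subgroups: 7.

7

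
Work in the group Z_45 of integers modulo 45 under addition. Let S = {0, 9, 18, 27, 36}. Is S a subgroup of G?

Yes

|S| = 5 divides |G| = 45, consistent with Lagrange.
S contains the identity, every element's inverse is in S, and S is closed under +: it is a subgroup.
In fact S = ⟨18⟩.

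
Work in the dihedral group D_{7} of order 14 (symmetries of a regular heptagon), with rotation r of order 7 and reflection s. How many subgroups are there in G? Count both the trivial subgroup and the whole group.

|G| = 14, so by Lagrange every subgroup order divides 14. Divisors: 1, 2, 7, 14.
Subgroups by order — order 1: 1; order 2: 7; order 7: 1; order 14: 1.
Total: 1 + 7 + 1 + 1 = 10.

10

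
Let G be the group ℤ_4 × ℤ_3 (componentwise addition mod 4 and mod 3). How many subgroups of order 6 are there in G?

1

|G| = 12 and 6 | 12, so subgroups of order 6 are possible by Lagrange.
The subgroups of order 6 are: {(0,0), (0,1), (0,2), (2,0), (2,1), (2,2)}.
So G has 1 subgroup of order 6.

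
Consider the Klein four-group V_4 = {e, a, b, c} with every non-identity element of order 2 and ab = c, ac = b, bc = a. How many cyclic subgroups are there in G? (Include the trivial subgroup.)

Each element a generates a cyclic subgroup ⟨a⟩; distinct elements may generate the same one (a cyclic group of order d has φ(d) generators).
Cyclic subgroups by order — order 1: 1; order 2: 3.
Total: 4.

4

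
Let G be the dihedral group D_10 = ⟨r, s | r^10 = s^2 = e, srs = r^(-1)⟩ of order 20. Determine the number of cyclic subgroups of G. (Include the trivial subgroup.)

A cyclic subgroup of order d is generated by each of its φ(d) elements of order d, so the cyclic subgroups of order d number (#elements of order d)/φ(d).
Cyclic subgroups by order — order 1: 1; order 2: 11; order 5: 1; order 10: 1.
Total: 14.

14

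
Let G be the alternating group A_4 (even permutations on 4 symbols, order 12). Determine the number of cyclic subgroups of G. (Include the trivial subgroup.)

Each element a generates a cyclic subgroup ⟨a⟩; distinct elements may generate the same one (a cyclic group of order d has φ(d) generators).
Cyclic subgroups by order — order 1: 1; order 2: 3; order 3: 4.
Total: 8.

8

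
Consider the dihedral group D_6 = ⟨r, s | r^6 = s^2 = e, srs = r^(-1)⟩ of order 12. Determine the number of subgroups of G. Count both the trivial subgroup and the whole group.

16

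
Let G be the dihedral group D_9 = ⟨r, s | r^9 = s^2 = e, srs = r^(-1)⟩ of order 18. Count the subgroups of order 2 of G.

9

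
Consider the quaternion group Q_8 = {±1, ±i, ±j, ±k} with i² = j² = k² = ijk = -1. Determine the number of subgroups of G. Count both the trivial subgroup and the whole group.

6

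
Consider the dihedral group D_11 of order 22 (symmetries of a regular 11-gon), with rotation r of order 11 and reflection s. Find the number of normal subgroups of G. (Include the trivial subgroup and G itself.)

G has 14 subgroups. Checking conjugation-invariance by order — order 1: 1/1 normal; order 2: 0/11 normal; order 11: 1/1 normal; order 22: 1/1 normal.
Total normal subgroups: 3.

3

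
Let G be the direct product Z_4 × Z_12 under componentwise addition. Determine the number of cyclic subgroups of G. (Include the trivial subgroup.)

20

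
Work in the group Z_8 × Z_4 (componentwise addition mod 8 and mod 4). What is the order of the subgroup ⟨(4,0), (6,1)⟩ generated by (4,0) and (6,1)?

|⟨(4,0)⟩| = 2 and |⟨(6,1)⟩| = 4, so |H| is a multiple of lcm(2, 4) = 4 and divides |G| = 32.
Closing under the operation: H = {(0,0), (0,2), (2,1), (2,3), (4,0), (4,2), (6,1), (6,3)}, so |H| = 8.

8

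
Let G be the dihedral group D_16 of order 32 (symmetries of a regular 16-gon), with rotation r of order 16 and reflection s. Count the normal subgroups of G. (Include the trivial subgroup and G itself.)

8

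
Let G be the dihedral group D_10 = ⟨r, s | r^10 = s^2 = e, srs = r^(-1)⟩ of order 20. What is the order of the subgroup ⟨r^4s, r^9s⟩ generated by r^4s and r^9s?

|⟨r^4s⟩| = 2 and |⟨r^9s⟩| = 2, so |H| is a multiple of lcm(2, 2) = 2 and divides |G| = 20.
Closing under the operation: H = {e, r^5, r^4s, r^9s}, so |H| = 4.

4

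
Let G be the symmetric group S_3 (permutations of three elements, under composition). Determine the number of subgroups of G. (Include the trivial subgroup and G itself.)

6

|G| = 6, so by Lagrange every subgroup order divides 6. Divisors: 1, 2, 3, 6.
Subgroups by order — order 1: 1; order 2: 3; order 3: 1; order 6: 1.
Total: 1 + 3 + 1 + 1 = 6.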